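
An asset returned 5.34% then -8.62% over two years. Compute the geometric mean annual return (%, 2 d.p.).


Formula: Geometric mean = ((1+r1)*(1+r2))^(1/2) - 1
Product: (1 + 0.0534) * (1 + -0.0862) = 1.0534 * 0.9138 = 0.962597
Square root: 0.962597^0.5 = 0.98112
Geometric mean = 0.98112 - 1 = -0.01888
As percentage: -1.89%

-1.89%


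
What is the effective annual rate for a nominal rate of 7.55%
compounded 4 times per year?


Formula: EAR = (1 + r/m)^m - 1
Period rate: r/m = 0.0755 / 4 = 0.018875
Compounding: (1 + 0.018875)^4 = 1.077665
EAR = 1.077665 - 1 = 0.077665

0.077665


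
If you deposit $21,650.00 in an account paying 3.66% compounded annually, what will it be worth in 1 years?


Formula: FV = P * (1 + r)^n
Substituting: FV = $21,650.00 * (1 + 0.0366)^1
Growth factor: (1.0366)^1 = 1.0366
FV = $21,650.00 * 1.0366 = $22,442.39

$22,442.39


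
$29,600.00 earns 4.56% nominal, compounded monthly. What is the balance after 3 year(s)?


Formula: FV = P * (1 + r/m)^(m*t)
Period rate: r/m = 0.0456 / 12 = 0.0038
Total periods: m*t = 12 * 3 = 36
Growth factor: (1 + 0.0038)^36 = 1.146302
FV = $29,600.00 * 1.146302 = $33,930.53

$33,930.53


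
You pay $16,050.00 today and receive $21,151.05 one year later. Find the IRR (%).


Formula: IRR = C1/C0 - 1
Substituting: IRR = $21,151.05 / $16,050.00 - 1
Ratio: 1.317822 - 1 = 0.317822
IRR = 31.7822%

31.7822%


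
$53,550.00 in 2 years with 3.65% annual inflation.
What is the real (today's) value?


Formula: Real value = nominal / (1 + inflation)^years
Price level: (1 + 0.0365)^2 = 1.074332
Real value = $53,550.00 / 1.074332 = $49,844.92

$49,844.92


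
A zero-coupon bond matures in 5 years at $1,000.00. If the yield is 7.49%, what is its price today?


Formula: Price = FV / (1 + r)^n
Substituting: Price = $1,000.00 / (1 + 0.0749)^5
Discount factor: (1.0749)^5 = 1.434962
Price = $1,000.00 / 1.434962 = $696.88

$696.88


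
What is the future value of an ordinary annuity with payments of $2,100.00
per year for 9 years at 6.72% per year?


Formula: FV = PMT * ((1+r)^n - 1) / r
Growth factor: (1 + 0.0672)^9 = 1.795611
Numerator: 1.795611 - 1 = 0.795611
FV = $2,100.00 * 0.795611 / 0.0672 = $24,862.86

$24,862.86


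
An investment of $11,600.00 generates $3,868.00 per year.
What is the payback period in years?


Formula: Payback = investment / annual cash flow
Substituting: Payback = $11,600.00 / $3,868.00
Payback = 2.999 years

2.999 years


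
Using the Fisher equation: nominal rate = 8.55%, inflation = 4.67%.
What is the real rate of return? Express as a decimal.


Formula: (1 + r_real) = (1 + r_nom) / (1 + inflation)
Substituting: (1 + r_real) = 1.0855 / 1.0467
(1 + r_real) = 1.037069
r_real = 1.037069 - 1 = 0.037069

0.037069


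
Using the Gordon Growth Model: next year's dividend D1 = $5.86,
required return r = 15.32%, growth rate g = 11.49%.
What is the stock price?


Formula: P = D1 / (r - g)
Spread: r - g = 0.1532 - 0.1149 = 0.0383
Substituting: P = $5.86 / 0.0383
P = $153.00

$153.00


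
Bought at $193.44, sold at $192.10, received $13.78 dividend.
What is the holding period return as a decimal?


Formula: HPR = (P1 - P0 + D) / P0
Gain: $192.10 - $193.44 + $13.78 = $12.44
HPR = $12.44 / $193.44 = 0.0643

0.0643


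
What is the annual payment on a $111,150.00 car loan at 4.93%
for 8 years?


Formula: PMT = PV * r / (1 - (1+r)^(-n))
Denominator: 1 - (1 + 0.0493)^(-8) = 0.31954
Numerator: $111,150.00 * 0.0493 = 5479.695
PMT = 5479.695 / 0.31954 = $17,148.70

$17,148.70


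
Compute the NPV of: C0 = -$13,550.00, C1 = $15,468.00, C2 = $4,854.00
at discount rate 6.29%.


Formula: NPV = C0 + C1/(1+r) + C2/(1+r)^2
Discount C1: $15,468.00 / (1 + 0.0629) = $14,552.64
Discount C2: $4,854.00 / (1 + 0.0629)^2 = $4,296.50
NPV = -$13,550.00 + $14,552.64 + $4,296.50 = $5,299.14

$5,299.14


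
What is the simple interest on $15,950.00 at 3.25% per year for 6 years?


Formula: I = P * r * t
Substituting: I = $15,950.00 * 0.0325 * 6
Step: I = $15,950.00 * 0.195
I = $3,110.25

$3,110.25


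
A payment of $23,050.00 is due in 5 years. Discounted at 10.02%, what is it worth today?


Formula: PV = FV / (1 + r)^n
Substituting: PV = $23,050.00 / (1 + 0.1002)^5
Discount factor: (1.1002)^5 = 1.611975
PV = $23,050.00 / 1.611975 = $14,299.23

$14,299.23


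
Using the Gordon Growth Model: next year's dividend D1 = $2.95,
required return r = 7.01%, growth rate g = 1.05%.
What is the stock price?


Formula: P = D1 / (r - g)
Spread: r - g = 0.0701 - 0.0105 = 0.0596
Substituting: P = $2.95 / 0.0596
P = $49.50

$49.50


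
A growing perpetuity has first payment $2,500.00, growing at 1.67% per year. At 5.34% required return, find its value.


Formula: PV = C / (r - g)
Spread: r - g = 0.0534 - 0.0167 = 0.0367
Substituting: PV = $2,500.00 / 0.0367
PV = $68,119.89

$68,119.89


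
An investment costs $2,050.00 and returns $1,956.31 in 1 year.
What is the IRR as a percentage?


Formula: IRR = C1/C0 - 1
Substituting: IRR = $1,956.31 / $2,050.00 - 1
Ratio: 0.954298 - 1 = -0.045702
IRR = -4.5702%

-4.5702%


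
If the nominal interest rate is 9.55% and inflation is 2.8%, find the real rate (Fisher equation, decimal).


Formula: (1 + r_real) = (1 + r_nom) / (1 + inflation)
Substituting: (1 + r_real) = 1.0955 / 1.028
(1 + r_real) = 1.065661
r_real = 1.065661 - 1 = 0.065661

0.065661


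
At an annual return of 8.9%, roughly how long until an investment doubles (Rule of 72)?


Formula: Years ≈ 72 / r
Substituting: Years ≈ 72 / 8.9
Years ≈ 8.1

8.1 years


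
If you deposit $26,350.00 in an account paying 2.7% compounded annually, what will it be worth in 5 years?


Formula: FV = P * (1 + r)^n
Substituting: FV = $26,350.00 * (1 + 0.027)^5
Growth factor: (1.027)^5 = 1.14249
FV = $26,350.00 * 1.14249 = $30,104.60

$30,104.60


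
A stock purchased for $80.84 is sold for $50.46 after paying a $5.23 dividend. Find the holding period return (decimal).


Formula: HPR = (P1 - P0 + D) / P0
Gain: $50.46 - $80.84 + $5.23 = -$25.15
HPR = -$25.15 / $80.84 = -0.3111

-0.3111


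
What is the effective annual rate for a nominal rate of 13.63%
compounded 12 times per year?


Formula: EAR = (1 + r/m)^m - 1
Period rate: r/m = 0.1363 / 12 = 0.011358
Compounding: (1 + 0.011358)^12 = 1.145146
EAR = 1.145146 - 1 = 0.145146

0.145146


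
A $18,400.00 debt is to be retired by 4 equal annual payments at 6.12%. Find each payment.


Formula: PMT = PV * r / (1 - (1+r)^(-n))
Denominator: 1 - (1 + 0.0612)^(-4) = 0.211483
Numerator: $18,400.00 * 0.0612 = 1126.08
PMT = 1126.08 / 0.211483 = $5,324.68

$5,324.68


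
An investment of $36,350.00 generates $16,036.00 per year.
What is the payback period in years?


Formula: Payback = investment / annual cash flow
Substituting: Payback = $36,350.00 / $16,036.00
Payback = 2.2668 years

2.2668 years


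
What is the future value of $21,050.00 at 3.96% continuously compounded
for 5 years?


Formula: FV = P * e^(r*t)
Exponent: r*t = 0.0396 * 5 = 0.198
e^(0.198) = 1.218962
FV = $21,050.00 * 1.218962 = $25,659.16

$25,659.16


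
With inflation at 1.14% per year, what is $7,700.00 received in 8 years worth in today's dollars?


Formula: Real value = nominal / (1 + inflation)^years
Price level: (1 + 0.0114)^8 = 1.094923
Real value = $7,700.00 / 1.094923 = $7,032.46

$7,032.46


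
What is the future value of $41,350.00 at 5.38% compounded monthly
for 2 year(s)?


Formula: FV = P * (1 + r/m)^(m*t)
Period rate: r/m = 0.0538 / 12 = 0.004483
Total periods: m*t = 12 * 2 = 24
Growth factor: (1 + 0.004483)^24 = 1.113334
FV = $41,350.00 * 1.113334 = $46,036.38

$46,036.38


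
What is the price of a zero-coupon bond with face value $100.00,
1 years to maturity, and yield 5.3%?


Formula: Price = FV / (1 + r)^n
Substituting: Price = $100.00 / (1 + 0.053)^1
Discount factor: (1.053)^1 = 1.053
Price = $100.00 / 1.053 = $94.97

$94.97


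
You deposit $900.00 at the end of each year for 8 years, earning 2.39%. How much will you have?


Formula: FV = PMT * ((1+r)^n - 1) / r
Growth factor: (1 + 0.0239)^8 = 1.207982
Numerator: 1.207982 - 1 = 0.207982
FV = $900.00 * 0.207982 / 0.0239 = $7,831.95

$7,831.95


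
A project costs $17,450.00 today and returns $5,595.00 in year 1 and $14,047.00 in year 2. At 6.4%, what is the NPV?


Formula: NPV = C0 + C1/(1+r) + C2/(1+r)^2
Discount C1: $5,595.00 / (1 + 0.064) = $5,258.46
Discount C2: $14,047.00 / (1 + 0.064)^2 = $12,407.96
NPV = -$17,450.00 + $5,258.46 + $12,407.96 = $216.42

$216.42


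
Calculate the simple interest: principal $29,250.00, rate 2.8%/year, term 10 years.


Formula: I = P * r * t
Substituting: I = $29,250.00 * 0.028 * 10
Step: I = $29,250.00 * 0.28
I = $8,190.00

$8,190.00


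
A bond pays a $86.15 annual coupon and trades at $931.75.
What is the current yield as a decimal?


Formula: Current yield = annual coupon / price
Substituting: CY = $86.15 / $931.75
CY = 0.09246

0.09246


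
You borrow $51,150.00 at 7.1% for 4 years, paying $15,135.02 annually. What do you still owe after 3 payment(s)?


Formula: Balance = PV*(1+r)^k - PMT*((1+r)^k - 1)/r
Growth: (1 + 0.071)^3 = 1.228481
Accumulated factor: ((1+r)^k - 1)/r = 3.218041
Balance = $51,150.00 * 1.228481 - $15,135.02 * 3.218041
Balance = $14,131.68

$14,131.68


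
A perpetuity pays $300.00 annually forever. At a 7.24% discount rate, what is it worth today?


Formula: PV = C / r
Substituting: PV = $300.00 / 0.0724
PV = $4,143.65

$4,143.65


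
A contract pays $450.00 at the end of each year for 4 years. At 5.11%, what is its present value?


Formula: PV = PMT * (1 - (1+r)^(-n)) / r
Discount factor: (1 + 0.0511)^(-4) = 0.819264
Bracket: 1 - 0.819264 = 0.180736
PV = $450.00 * 0.180736 / 0.0511 = $1,591.61

$1,591.61


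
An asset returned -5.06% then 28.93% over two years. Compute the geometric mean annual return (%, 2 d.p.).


Formula: Geometric mean = ((1+r1)*(1+r2))^(1/2) - 1
Product: (1 + -0.0506) * (1 + 0.2893) = 0.9494 * 1.2893 = 1.224061
Square root: 1.224061^0.5 = 1.106373
Geometric mean = 1.106373 - 1 = 0.106373
As percentage: 10.64%

10.64%


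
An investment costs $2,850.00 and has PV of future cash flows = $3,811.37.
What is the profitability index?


Formula: PI = PV(cash flows) / initial investment
Substituting: PI = $3,811.37 / $2,850.00
PI = 1.3373

1.3373


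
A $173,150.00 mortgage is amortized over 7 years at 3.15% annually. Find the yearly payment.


Formula: PMT = PV * r / (1 - (1+r)^(-n))
Denominator: 1 - (1 + 0.0315)^(-7) = 0.195149
Numerator: $173,150.00 * 0.0315 = 5454.225
PMT = 5454.225 / 0.195149 = $27,949.00

$27,949.00


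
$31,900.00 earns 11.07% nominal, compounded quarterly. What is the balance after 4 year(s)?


Formula: FV = P * (1 + r/m)^(m*t)
Period rate: r/m = 0.1107 / 4 = 0.027675
Total periods: m*t = 4 * 4 = 16
Growth factor: (1 + 0.027675)^16 = 1.547721
FV = $31,900.00 * 1.547721 = $49,372.30

$49,372.30


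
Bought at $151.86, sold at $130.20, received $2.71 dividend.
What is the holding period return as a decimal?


Formula: HPR = (P1 - P0 + D) / P0
Gain: $130.20 - $151.86 + $2.71 = -$18.95
HPR = -$18.95 / $151.86 = -0.1248

-0.1248


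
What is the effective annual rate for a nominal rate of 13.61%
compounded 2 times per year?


Formula: EAR = (1 + r/m)^m - 1
Period rate: r/m = 0.1361 / 2 = 0.06805
Compounding: (1 + 0.06805)^2 = 1.140731
EAR = 1.140731 - 1 = 0.140731

0.140731


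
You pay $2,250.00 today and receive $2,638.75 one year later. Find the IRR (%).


Formula: IRR = C1/C0 - 1
Substituting: IRR = $2,638.75 / $2,250.00 - 1
Ratio: 1.172778 - 1 = 0.172778
IRR = 17.2778%

17.2778%


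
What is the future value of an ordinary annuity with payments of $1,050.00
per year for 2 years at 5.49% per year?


Formula: FV = PMT * ((1+r)^n - 1) / r
Growth factor: (1 + 0.0549)^2 = 1.112814
Numerator: 1.112814 - 1 = 0.112814
FV = $1,050.00 * 0.112814 / 0.0549 = $2,157.65

$2,157.65


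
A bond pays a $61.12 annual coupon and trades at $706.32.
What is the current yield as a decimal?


Formula: Current yield = annual coupon / price
Substituting: CY = $61.12 / $706.32
CY = 0.086533

0.086533


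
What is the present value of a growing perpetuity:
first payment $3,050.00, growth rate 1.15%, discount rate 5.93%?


Formula: PV = C / (r - g)
Spread: r - g = 0.0593 - 0.0115 = 0.0478
Substituting: PV = $3,050.00 / 0.0478
PV = $63,807.53

$63,807.53


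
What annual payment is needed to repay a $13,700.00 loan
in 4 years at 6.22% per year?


Formula: PMT = PV * r / (1 - (1+r)^(-n))
Denominator: 1 - (1 + 0.0622)^(-4) = 0.214448
Numerator: $13,700.00 * 0.0622 = 852.14
PMT = 852.14 / 0.214448 = $3,973.64

$3,973.64


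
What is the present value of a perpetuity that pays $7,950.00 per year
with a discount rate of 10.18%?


Formula: PV = C / r
Substituting: PV = $7,950.00 / 0.1018
PV = $78,094.30

$78,094.30


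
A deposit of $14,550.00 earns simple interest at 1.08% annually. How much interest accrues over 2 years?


Formula: I = P * r * t
Substituting: I = $14,550.00 * 0.0108 * 2
Step: I = $14,550.00 * 0.0216
I = $314.28

$314.28


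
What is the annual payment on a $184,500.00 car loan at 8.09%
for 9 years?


Formula: PMT = PV * r / (1 - (1+r)^(-n))
Denominator: 1 - (1 + 0.0809)^(-9) = 0.503487
Numerator: $184,500.00 * 0.0809 = 14926.05
PMT = 14926.05 / 0.503487 = $29,645.33

$29,645.33


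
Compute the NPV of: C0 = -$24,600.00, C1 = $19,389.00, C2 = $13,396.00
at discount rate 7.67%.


Formula: NPV = C0 + C1/(1+r) + C2/(1+r)^2
Discount C1: $19,389.00 / (1 + 0.0767) = $18,007.80
Discount C2: $13,396.00 / (1 + 0.0767)^2 = $11,555.42
NPV = -$24,600.00 + $18,007.80 + $11,555.42 = $4,963.22

$4,963.22


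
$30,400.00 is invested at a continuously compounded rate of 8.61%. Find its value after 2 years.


Formula: FV = P * e^(r*t)
Exponent: r*t = 0.0861 * 2 = 0.1722
e^(0.1722) = 1.187915
FV = $30,400.00 * 1.187915 = $36,112.63

$36,112.63


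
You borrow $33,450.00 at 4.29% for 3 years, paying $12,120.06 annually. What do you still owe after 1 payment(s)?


Formula: Balance = PV*(1+r)^k - PMT*((1+r)^k - 1)/r
Growth: (1 + 0.0429)^1 = 1.0429
Accumulated factor: ((1+r)^k - 1)/r = 1.0
Balance = $33,450.00 * 1.0429 - $12,120.06 * 1.0
Balance = $22,764.95

$22,764.95


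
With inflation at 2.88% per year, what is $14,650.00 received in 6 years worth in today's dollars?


Formula: Real value = nominal / (1 + inflation)^years
Price level: (1 + 0.0288)^6 = 1.18573
Real value = $14,650.00 / 1.18573 = $12,355.26

$12,355.26


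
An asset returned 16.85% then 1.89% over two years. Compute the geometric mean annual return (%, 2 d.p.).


Formula: Geometric mean = ((1+r1)*(1+r2))^(1/2) - 1
Product: (1 + 0.1685) * (1 + 0.0189) = 1.1685 * 1.0189 = 1.190585
Square root: 1.190585^0.5 = 1.091139
Geometric mean = 1.091139 - 1 = 0.091139
As percentage: 9.11%

9.11%


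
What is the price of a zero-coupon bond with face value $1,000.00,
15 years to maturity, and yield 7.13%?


Formula: Price = FV / (1 + r)^n
Substituting: Price = $1,000.00 / (1 + 0.0713)^15
Discount factor: (1.0713)^15 = 2.809743
Price = $1,000.00 / 2.809743 = $355.90

$355.90


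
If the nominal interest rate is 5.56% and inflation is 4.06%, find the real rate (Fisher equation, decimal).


Formula: (1 + r_real) = (1 + r_nom) / (1 + inflation)
Substituting: (1 + r_real) = 1.0556 / 1.0406
(1 + r_real) = 1.014415
r_real = 1.014415 - 1 = 0.014415

0.014415


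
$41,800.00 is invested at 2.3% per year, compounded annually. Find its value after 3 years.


Formula: FV = P * (1 + r)^n
Substituting: FV = $41,800.00 * (1 + 0.023)^3
Growth factor: (1.023)^3 = 1.070599
FV = $41,800.00 * 1.070599 = $44,751.05

$44,751.05


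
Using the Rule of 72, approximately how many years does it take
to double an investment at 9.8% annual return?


Formula: Years ≈ 72 / r
Substituting: Years ≈ 72 / 9.8
Years ≈ 7.3

7.3 years


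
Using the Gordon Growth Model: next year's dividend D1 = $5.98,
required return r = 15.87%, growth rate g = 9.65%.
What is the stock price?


Formula: P = D1 / (r - g)
Spread: r - g = 0.1587 - 0.0965 = 0.0622
Substituting: P = $5.98 / 0.0622
P = $96.14

$96.14


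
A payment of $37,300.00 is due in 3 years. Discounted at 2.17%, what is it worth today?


Formula: PV = FV / (1 + r)^n
Substituting: PV = $37,300.00 / (1 + 0.0217)^3
Discount factor: (1.0217)^3 = 1.066523
PV = $37,300.00 / 1.066523 = $34,973.46

$34,973.46


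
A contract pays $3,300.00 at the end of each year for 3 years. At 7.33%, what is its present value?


Formula: PV = PMT * (1 - (1+r)^(-n)) / r
Discount factor: (1 + 0.0733)^(-3) = 0.808792
Bracket: 1 - 0.808792 = 0.191208
PV = $3,300.00 * 0.191208 / 0.0733 = $8,608.29

$8,608.29


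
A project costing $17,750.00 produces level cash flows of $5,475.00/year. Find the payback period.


Formula: Payback = investment / annual cash flow
Substituting: Payback = $17,750.00 / $5,475.00
Payback = 3.242 years

3.242 years


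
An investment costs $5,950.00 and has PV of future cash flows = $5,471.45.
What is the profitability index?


Formula: PI = PV(cash flows) / initial investment
Substituting: PI = $5,471.45 / $5,950.00
PI = 0.9196

0.9196


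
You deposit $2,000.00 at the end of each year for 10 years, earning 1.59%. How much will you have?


Formula: FV = PMT * ((1+r)^n - 1) / r
Growth factor: (1 + 0.0159)^10 = 1.170872
Numerator: 1.170872 - 1 = 0.170872
FV = $2,000.00 * 0.170872 / 0.0159 = $21,493.40

$21,493.40


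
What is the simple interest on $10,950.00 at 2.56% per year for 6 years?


Formula: I = P * r * t
Substituting: I = $10,950.00 * 0.0256 * 6
Step: I = $10,950.00 * 0.1536
I = $1,681.92

$1,681.92


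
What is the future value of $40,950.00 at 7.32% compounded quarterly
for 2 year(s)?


Formula: FV = P * (1 + r/m)^(m*t)
Period rate: r/m = 0.0732 / 4 = 0.0183
Total periods: m*t = 4 * 2 = 8
Growth factor: (1 + 0.0183)^8 = 1.156128
FV = $40,950.00 * 1.156128 = $47,343.44

$47,343.44


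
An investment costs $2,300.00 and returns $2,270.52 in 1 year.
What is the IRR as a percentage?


Formula: IRR = C1/C0 - 1
Substituting: IRR = $2,270.52 / $2,300.00 - 1
Ratio: 0.987183 - 1 = -0.012817
IRR = -1.2817%

-1.2817%


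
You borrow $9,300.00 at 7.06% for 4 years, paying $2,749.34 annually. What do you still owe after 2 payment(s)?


Formula: Balance = PV*(1+r)^k - PMT*((1+r)^k - 1)/r
Growth: (1 + 0.0706)^2 = 1.146184
Accumulated factor: ((1+r)^k - 1)/r = 2.0706
Balance = $9,300.00 * 1.146184 - $2,749.34 * 2.0706
Balance = $4,966.73

$4,966.73


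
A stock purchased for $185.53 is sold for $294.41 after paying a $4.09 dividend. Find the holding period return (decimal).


Formula: HPR = (P1 - P0 + D) / P0
Gain: $294.41 - $185.53 + $4.09 = $112.97
HPR = $112.97 / $185.53 = 0.6089

0.6089


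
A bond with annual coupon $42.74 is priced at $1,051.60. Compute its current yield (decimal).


Formula: Current yield = annual coupon / price
Substituting: CY = $42.74 / $1,051.60
CY = 0.040643

0.040643


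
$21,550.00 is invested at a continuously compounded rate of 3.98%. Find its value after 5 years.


Formula: FV = P * e^(r*t)
Exponent: r*t = 0.0398 * 5 = 0.199
e^(0.199) = 1.220182
FV = $21,550.00 * 1.220182 = $26,294.92

$26,294.92


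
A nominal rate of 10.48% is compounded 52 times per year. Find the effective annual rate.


Formula: EAR = (1 + r/m)^m - 1
Period rate: r/m = 0.1048 / 52 = 0.002015
Compounding: (1 + 0.002015)^52 = 1.110371
EAR = 1.110371 - 1 = 0.110371

0.110371


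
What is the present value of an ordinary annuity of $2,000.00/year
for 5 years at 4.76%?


Formula: PV = PMT * (1 - (1+r)^(-n)) / r
Discount factor: (1 + 0.0476)^(-5) = 0.792542
Bracket: 1 - 0.792542 = 0.207458
PV = $2,000.00 * 0.207458 / 0.0476 = $8,716.70

$8,716.70


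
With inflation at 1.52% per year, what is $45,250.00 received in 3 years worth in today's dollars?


Formula: Real value = nominal / (1 + inflation)^years
Price level: (1 + 0.0152)^3 = 1.046297
Real value = $45,250.00 / 1.046297 = $43,247.77

$43,247.77


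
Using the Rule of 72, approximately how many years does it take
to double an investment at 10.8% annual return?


Formula: Years ≈ 72 / r
Substituting: Years ≈ 72 / 10.8
Years ≈ 6.7

6.7 years


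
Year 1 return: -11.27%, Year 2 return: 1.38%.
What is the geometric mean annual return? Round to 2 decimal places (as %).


Formula: Geometric mean = ((1+r1)*(1+r2))^(1/2) - 1
Product: (1 + -0.1127) * (1 + 0.0138) = 0.8873 * 1.0138 = 0.899545
Square root: 0.899545^0.5 = 0.948443
Geometric mean = 0.948443 - 1 = -0.051557
As percentage: -5.16%

-5.16%


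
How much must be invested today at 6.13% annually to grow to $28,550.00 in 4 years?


Formula: PV = FV / (1 + r)^n
Substituting: PV = $28,550.00 / (1 + 0.0613)^4
Discount factor: (1.0613)^4 = 1.268682
PV = $28,550.00 / 1.268682 = $22,503.68

$22,503.68


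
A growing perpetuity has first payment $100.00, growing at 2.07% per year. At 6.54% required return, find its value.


Formula: PV = C / (r - g)
Spread: r - g = 0.0654 - 0.0207 = 0.0447
Substituting: PV = $100.00 / 0.0447
PV = $2,237.14

$2,237.14


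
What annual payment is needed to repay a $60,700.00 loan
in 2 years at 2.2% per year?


Formula: PMT = PV * r / (1 - (1+r)^(-n))
Denominator: 1 - (1 + 0.022)^(-2) = 0.042589
Numerator: $60,700.00 * 0.022 = 1335.4
PMT = 1335.4 / 0.042589 = $31,355.18

$31,355.18


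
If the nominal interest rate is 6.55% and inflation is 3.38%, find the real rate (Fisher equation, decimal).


Formula: (1 + r_real) = (1 + r_nom) / (1 + inflation)
Substituting: (1 + r_real) = 1.0655 / 1.0338
(1 + r_real) = 1.030664
r_real = 1.030664 - 1 = 0.030664

0.030664


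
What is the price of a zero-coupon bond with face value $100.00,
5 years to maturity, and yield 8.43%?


Formula: Price = FV / (1 + r)^n
Substituting: Price = $100.00 / (1 + 0.0843)^5
Discount factor: (1.0843)^5 = 1.498812
Price = $100.00 / 1.498812 = $66.72

$66.72


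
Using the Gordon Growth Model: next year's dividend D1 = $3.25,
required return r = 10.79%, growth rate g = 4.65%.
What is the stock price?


Formula: P = D1 / (r - g)
Spread: r - g = 0.1079 - 0.0465 = 0.0614
Substituting: P = $3.25 / 0.0614
P = $52.93

$52.93


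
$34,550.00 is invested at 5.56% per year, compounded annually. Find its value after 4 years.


Formula: FV = P * (1 + r)^n
Substituting: FV = $34,550.00 * (1 + 0.0556)^4
Growth factor: (1.0556)^4 = 1.241645
FV = $34,550.00 * 1.241645 = $42,898.84

$42,898.84


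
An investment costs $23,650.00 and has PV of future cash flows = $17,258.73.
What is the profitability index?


Formula: PI = PV(cash flows) / initial investment
Substituting: PI = $17,258.73 / $23,650.00
PI = 0.7298

0.7298


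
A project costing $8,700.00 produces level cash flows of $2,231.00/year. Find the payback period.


Formula: Payback = investment / annual cash flow
Substituting: Payback = $8,700.00 / $2,231.00
Payback = 3.8996 years

3.8996 years


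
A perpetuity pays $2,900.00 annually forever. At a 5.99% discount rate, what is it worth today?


Formula: PV = C / r
Substituting: PV = $2,900.00 / 0.0599
PV = $48,414.02

$48,414.02


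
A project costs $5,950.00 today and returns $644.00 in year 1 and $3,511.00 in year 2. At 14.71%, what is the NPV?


Formula: NPV = C0 + C1/(1+r) + C2/(1+r)^2
Discount C1: $644.00 / (1 + 0.1471) = $561.42
Discount C2: $3,511.00 / (1 + 0.1471)^2 = $2,668.26
NPV = -$5,950.00 + $561.42 + $2,668.26 = -$2,720.32

-$2,720.32


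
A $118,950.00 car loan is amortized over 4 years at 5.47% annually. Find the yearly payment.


Formula: PMT = PV * r / (1 - (1+r)^(-n))
Denominator: 1 - (1 + 0.0547)^(-4) = 0.191864
Numerator: $118,950.00 * 0.0547 = 6506.565
PMT = 6506.565 / 0.191864 = $33,912.30

$33,912.30


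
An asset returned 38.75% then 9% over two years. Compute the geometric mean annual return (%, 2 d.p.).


Formula: Geometric mean = ((1+r1)*(1+r2))^(1/2) - 1
Product: (1 + 0.3875) * (1 + 0.09) = 1.3875 * 1.09 = 1.512375
Square root: 1.512375^0.5 = 1.229787
Geometric mean = 1.229787 - 1 = 0.229787
As percentage: 22.98%

22.98%


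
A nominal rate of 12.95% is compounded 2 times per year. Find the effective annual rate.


Formula: EAR = (1 + r/m)^m - 1
Period rate: r/m = 0.1295 / 2 = 0.06475
Compounding: (1 + 0.06475)^2 = 1.133693
EAR = 1.133693 - 1 = 0.133693

0.133693


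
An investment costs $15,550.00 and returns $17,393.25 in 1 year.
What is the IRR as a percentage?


Formula: IRR = C1/C0 - 1
Substituting: IRR = $17,393.25 / $15,550.00 - 1
Ratio: 1.118537 - 1 = 0.118537
IRR = 11.8537%

11.8537%


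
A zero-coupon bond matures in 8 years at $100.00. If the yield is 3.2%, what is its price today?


Formula: Price = FV / (1 + r)^n
Substituting: Price = $100.00 / (1 + 0.032)^8
Discount factor: (1.032)^8 = 1.286582
Price = $100.00 / 1.286582 = $77.73

$77.73


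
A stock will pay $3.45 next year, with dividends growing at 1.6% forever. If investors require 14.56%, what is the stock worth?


Formula: P = D1 / (r - g)
Spread: r - g = 0.1456 - 0.016 = 0.1296
Substituting: P = $3.45 / 0.1296
P = $26.62

$26.62


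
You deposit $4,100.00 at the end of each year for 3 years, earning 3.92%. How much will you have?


Formula: FV = PMT * ((1+r)^n - 1) / r
Growth factor: (1 + 0.0392)^3 = 1.12227
Numerator: 1.12227 - 1 = 0.12227
FV = $4,100.00 * 0.12227 / 0.0392 = $12,788.46

$12,788.46


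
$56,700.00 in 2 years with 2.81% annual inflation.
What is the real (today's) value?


Formula: Real value = nominal / (1 + inflation)^years
Price level: (1 + 0.0281)^2 = 1.05699
Real value = $56,700.00 / 1.05699 = $53,642.91

$53,642.91


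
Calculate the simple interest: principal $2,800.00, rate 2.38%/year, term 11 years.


Formula: I = P * r * t
Substituting: I = $2,800.00 * 0.0238 * 11
Step: I = $2,800.00 * 0.2618
I = $733.04

$733.04


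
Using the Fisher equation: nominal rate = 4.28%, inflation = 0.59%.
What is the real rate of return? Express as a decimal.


Formula: (1 + r_real) = (1 + r_nom) / (1 + inflation)
Substituting: (1 + r_real) = 1.0428 / 1.0059
(1 + r_real) = 1.036684
r_real = 1.036684 - 1 = 0.036684

0.036684


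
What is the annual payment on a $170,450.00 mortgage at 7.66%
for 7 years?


Formula: PMT = PV * r / (1 - (1+r)^(-n))
Denominator: 1 - (1 + 0.0766)^(-7) = 0.403488
Numerator: $170,450.00 * 0.0766 = 13056.47
PMT = 13056.47 / 0.403488 = $32,359.03

$32,359.03


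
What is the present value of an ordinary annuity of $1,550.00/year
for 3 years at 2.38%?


Formula: PV = PMT * (1 - (1+r)^(-n)) / r
Discount factor: (1 + 0.0238)^(-3) = 0.931868
Bracket: 1 - 0.931868 = 0.068132
PV = $1,550.00 * 0.068132 / 0.0238 = $4,437.14

$4,437.14


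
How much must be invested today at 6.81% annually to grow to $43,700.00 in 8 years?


Formula: PV = FV / (1 + r)^n
Substituting: PV = $43,700.00 / (1 + 0.0681)^8
Discount factor: (1.0681)^8 = 1.693929
PV = $43,700.00 / 1.693929 = $25,798.00

$25,798.00


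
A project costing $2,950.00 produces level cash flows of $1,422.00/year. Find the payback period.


Formula: Payback = investment / annual cash flow
Substituting: Payback = $2,950.00 / $1,422.00
Payback = 2.0745 years

2.0745 years


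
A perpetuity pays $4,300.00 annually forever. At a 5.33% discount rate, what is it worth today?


Formula: PV = C / r
Substituting: PV = $4,300.00 / 0.0533
PV = $80,675.42

$80,675.42


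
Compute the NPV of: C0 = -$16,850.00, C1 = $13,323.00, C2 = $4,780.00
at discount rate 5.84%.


Formula: NPV = C0 + C1/(1+r) + C2/(1+r)^2
Discount C1: $13,323.00 / (1 + 0.0584) = $12,587.87
Discount C2: $4,780.00 / (1 + 0.0584)^2 = $4,267.05
NPV = -$16,850.00 + $12,587.87 + $4,267.05 = $4.92

$4.92


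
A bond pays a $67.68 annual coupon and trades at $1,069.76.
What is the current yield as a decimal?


Formula: Current yield = annual coupon / price
Substituting: CY = $67.68 / $1,069.76
CY = 0.063267

0.063267


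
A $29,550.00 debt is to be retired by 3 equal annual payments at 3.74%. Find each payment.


Formula: PMT = PV * r / (1 - (1+r)^(-n))
Denominator: 1 - (1 + 0.0374)^(-3) = 0.104303
Numerator: $29,550.00 * 0.0374 = 1105.17
PMT = 1105.17 / 0.104303 = $10,595.80

$10,595.80


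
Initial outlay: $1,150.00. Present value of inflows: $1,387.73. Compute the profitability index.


Formula: PI = PV(cash flows) / initial investment
Substituting: PI = $1,387.73 / $1,150.00
PI = 1.2067

1.2067


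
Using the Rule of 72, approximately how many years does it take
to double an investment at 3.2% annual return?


Formula: Years ≈ 72 / r
Substituting: Years ≈ 72 / 3.2
Years ≈ 22.5

22.5 years


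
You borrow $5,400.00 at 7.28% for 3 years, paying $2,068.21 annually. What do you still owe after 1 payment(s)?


Formula: Balance = PV*(1+r)^k - PMT*((1+r)^k - 1)/r
Growth: (1 + 0.0728)^1 = 1.0728
Accumulated factor: ((1+r)^k - 1)/r = 1.0
Balance = $5,400.00 * 1.0728 - $2,068.21 * 1.0
Balance = $3,724.91

$3,724.91


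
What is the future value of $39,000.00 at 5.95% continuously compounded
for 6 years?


Formula: FV = P * e^(r*t)
Exponent: r*t = 0.0595 * 6 = 0.357
e^(0.357) = 1.429036
FV = $39,000.00 * 1.429036 = $55,732.40

$55,732.40


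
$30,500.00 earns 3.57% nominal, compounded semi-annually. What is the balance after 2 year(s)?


Formula: FV = P * (1 + r/m)^(m*t)
Period rate: r/m = 0.0357 / 2 = 0.01785
Total periods: m*t = 2 * 2 = 4
Growth factor: (1 + 0.01785)^4 = 1.073335
FV = $30,500.00 * 1.073335 = $32,736.70

$32,736.70


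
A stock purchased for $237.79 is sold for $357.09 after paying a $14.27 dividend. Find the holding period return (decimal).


Formula: HPR = (P1 - P0 + D) / P0
Gain: $357.09 - $237.79 + $14.27 = $133.57
HPR = $133.57 / $237.79 = 0.5617

0.5617


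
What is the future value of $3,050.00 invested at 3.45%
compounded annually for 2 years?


Formula: FV = P * (1 + r)^n
Substituting: FV = $3,050.00 * (1 + 0.0345)^2
Growth factor: (1.0345)^2 = 1.07019
FV = $3,050.00 * 1.07019 = $3,264.08

$3,264.08


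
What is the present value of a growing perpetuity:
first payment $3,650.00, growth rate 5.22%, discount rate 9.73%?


Formula: PV = C / (r - g)
Spread: r - g = 0.0973 - 0.0522 = 0.0451
Substituting: PV = $3,650.00 / 0.0451
PV = $80,931.26

$80,931.26


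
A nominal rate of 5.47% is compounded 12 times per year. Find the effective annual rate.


Formula: EAR = (1 + r/m)^m - 1
Period rate: r/m = 0.0547 / 12 = 0.004558
Compounding: (1 + 0.004558)^12 = 1.056092
EAR = 1.056092 - 1 = 0.056092

0.056092


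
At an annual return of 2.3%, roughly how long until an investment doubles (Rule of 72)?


Formula: Years ≈ 72 / r
Substituting: Years ≈ 72 / 2.3
Years ≈ 31.3

31.3 years


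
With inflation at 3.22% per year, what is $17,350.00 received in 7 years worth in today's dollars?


Formula: Real value = nominal / (1 + inflation)^years
Price level: (1 + 0.0322)^7 = 1.248381
Real value = $17,350.00 / 1.248381 = $13,898.01

$13,898.01


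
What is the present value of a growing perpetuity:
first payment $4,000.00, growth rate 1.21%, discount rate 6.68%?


Formula: PV = C / (r - g)
Spread: r - g = 0.0668 - 0.0121 = 0.0547
Substituting: PV = $4,000.00 / 0.0547
PV = $73,126.14

$73,126.14


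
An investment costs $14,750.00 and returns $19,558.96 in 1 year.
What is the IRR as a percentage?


Formula: IRR = C1/C0 - 1
Substituting: IRR = $19,558.96 / $14,750.00 - 1
Ratio: 1.326031 - 1 = 0.326031
IRR = 32.6031%

32.6031%


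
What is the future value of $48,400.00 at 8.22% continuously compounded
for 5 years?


Formula: FV = P * e^(r*t)
Exponent: r*t = 0.0822 * 5 = 0.411
e^(0.411) = 1.508325
FV = $48,400.00 * 1.508325 = $73,002.95

$73,002.95


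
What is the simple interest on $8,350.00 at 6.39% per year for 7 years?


Formula: I = P * r * t
Substituting: I = $8,350.00 * 0.0639 * 7
Step: I = $8,350.00 * 0.4473
I = $3,734.96

$3,734.96


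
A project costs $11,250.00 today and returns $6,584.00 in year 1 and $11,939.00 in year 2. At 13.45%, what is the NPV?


Formula: NPV = C0 + C1/(1+r) + C2/(1+r)^2
Discount C1: $6,584.00 / (1 + 0.1345) = $5,803.44
Discount C2: $11,939.00 / (1 + 0.1345)^2 = $9,275.96
NPV = -$11,250.00 + $5,803.44 + $9,275.96 = $3,829.40

$3,829.40


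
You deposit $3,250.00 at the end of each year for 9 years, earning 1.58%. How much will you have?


Formula: FV = PMT * ((1+r)^n - 1) / r
Growth factor: (1 + 0.0158)^9 = 1.151526
Numerator: 1.151526 - 1 = 0.151526
FV = $3,250.00 * 0.151526 / 0.0158 = $31,168.39

$31,168.39


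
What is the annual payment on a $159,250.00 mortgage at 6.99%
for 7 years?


Formula: PMT = PV * r / (1 - (1+r)^(-n))
Denominator: 1 - (1 + 0.0699)^(-7) = 0.376843
Numerator: $159,250.00 * 0.0699 = 11131.575
PMT = 11131.575 / 0.376843 = $29,539.05

$29,539.05


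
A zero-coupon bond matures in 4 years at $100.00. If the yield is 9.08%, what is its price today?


Formula: Price = FV / (1 + r)^n
Substituting: Price = $100.00 / (1 + 0.0908)^4
Discount factor: (1.0908)^4 = 1.41573
Price = $100.00 / 1.41573 = $70.63

$70.63


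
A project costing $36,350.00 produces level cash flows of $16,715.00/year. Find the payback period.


Formula: Payback = investment / annual cash flow
Substituting: Payback = $36,350.00 / $16,715.00
Payback = 2.1747 years

2.1747 years


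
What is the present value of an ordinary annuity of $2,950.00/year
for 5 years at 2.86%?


Formula: PV = PMT * (1 - (1+r)^(-n)) / r
Discount factor: (1 + 0.0286)^(-5) = 0.868495
Bracket: 1 - 0.868495 = 0.131505
PV = $2,950.00 * 0.131505 / 0.0286 = $13,564.31

$13,564.31


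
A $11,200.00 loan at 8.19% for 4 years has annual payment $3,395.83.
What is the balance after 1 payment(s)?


Formula: Balance = PV*(1+r)^k - PMT*((1+r)^k - 1)/r
Growth: (1 + 0.0819)^1 = 1.0819
Accumulated factor: ((1+r)^k - 1)/r = 1.0
Balance = $11,200.00 * 1.0819 - $3,395.83 * 1.0
Balance = $8,721.45

$8,721.45


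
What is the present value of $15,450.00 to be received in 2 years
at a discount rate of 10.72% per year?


Formula: PV = FV / (1 + r)^n
Substituting: PV = $15,450.00 / (1 + 0.1072)^2
Discount factor: (1.1072)^2 = 1.225892
PV = $15,450.00 / 1.225892 = $12,603.07

$12,603.07


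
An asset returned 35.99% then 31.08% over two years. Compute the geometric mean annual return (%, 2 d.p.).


Formula: Geometric mean = ((1+r1)*(1+r2))^(1/2) - 1
Product: (1 + 0.3599) * (1 + 0.3108) = 1.3599 * 1.3108 = 1.782557
Square root: 1.782557^0.5 = 1.335124
Geometric mean = 1.335124 - 1 = 0.335124
As percentage: 33.51%

33.51%


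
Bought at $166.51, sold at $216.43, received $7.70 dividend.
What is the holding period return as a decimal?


Formula: HPR = (P1 - P0 + D) / P0
Gain: $216.43 - $166.51 + $7.70 = $57.62
HPR = $57.62 / $166.51 = 0.346

0.346


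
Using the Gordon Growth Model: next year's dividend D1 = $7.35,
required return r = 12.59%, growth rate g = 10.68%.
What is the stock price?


Formula: P = D1 / (r - g)
Spread: r - g = 0.1259 - 0.1068 = 0.0191
Substituting: P = $7.35 / 0.0191
P = $384.82

$384.82


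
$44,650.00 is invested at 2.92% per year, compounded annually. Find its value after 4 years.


Formula: FV = P * (1 + r)^n
Substituting: FV = $44,650.00 * (1 + 0.0292)^4
Growth factor: (1.0292)^4 = 1.122016
FV = $44,650.00 * 1.122016 = $50,098.02

$50,098.02


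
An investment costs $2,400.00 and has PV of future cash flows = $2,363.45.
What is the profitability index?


Formula: PI = PV(cash flows) / initial investment
Substituting: PI = $2,363.45 / $2,400.00
PI = 0.9848

0.9848


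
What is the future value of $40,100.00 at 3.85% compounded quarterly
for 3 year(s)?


Formula: FV = P * (1 + r/m)^(m*t)
Period rate: r/m = 0.0385 / 4 = 0.009625
Total periods: m*t = 4 * 3 = 12
Growth factor: (1 + 0.009625)^12 = 1.121815
FV = $40,100.00 * 1.121815 = $44,984.77

$44,984.77


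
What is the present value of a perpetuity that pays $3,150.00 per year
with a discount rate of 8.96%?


Formula: PV = C / r
Substituting: PV = $3,150.00 / 0.0896
PV = $35,156.25

$35,156.25


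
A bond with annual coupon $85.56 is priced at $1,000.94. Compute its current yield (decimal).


Formula: Current yield = annual coupon / price
Substituting: CY = $85.56 / $1,000.94
CY = 0.08548

0.08548


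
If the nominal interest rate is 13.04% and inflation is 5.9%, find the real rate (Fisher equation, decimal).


Formula: (1 + r_real) = (1 + r_nom) / (1 + inflation)
Substituting: (1 + r_real) = 1.1304 / 1.059
(1 + r_real) = 1.067422
r_real = 1.067422 - 1 = 0.067422

0.067422


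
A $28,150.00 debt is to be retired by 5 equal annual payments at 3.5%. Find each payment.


Formula: PMT = PV * r / (1 - (1+r)^(-n))
Denominator: 1 - (1 + 0.035)^(-5) = 0.158027
Numerator: $28,150.00 * 0.035 = 985.25
PMT = 985.25 / 0.158027 = $6,234.70

$6,234.70


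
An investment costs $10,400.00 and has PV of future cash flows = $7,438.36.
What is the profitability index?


Formula: PI = PV(cash flows) / initial investment
Substituting: PI = $7,438.36 / $10,400.00
PI = 0.7152

0.7152


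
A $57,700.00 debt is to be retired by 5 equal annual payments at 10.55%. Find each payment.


Formula: PMT = PV * r / (1 - (1+r)^(-n))
Denominator: 1 - (1 + 0.1055)^(-5) = 0.394372
Numerator: $57,700.00 * 0.1055 = 6087.35
PMT = 6087.35 / 0.394372 = $15,435.57

$15,435.57


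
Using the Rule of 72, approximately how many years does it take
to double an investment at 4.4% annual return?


Formula: Years ≈ 72 / r
Substituting: Years ≈ 72 / 4.4
Years ≈ 16.4

16.4 years


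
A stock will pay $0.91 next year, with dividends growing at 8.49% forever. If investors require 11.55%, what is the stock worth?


Formula: P = D1 / (r - g)
Spread: r - g = 0.1155 - 0.0849 = 0.0306
Substituting: P = $0.91 / 0.0306
P = $29.74

$29.74


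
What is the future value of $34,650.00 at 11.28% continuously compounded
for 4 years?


Formula: FV = P * e^(r*t)
Exponent: r*t = 0.1128 * 4 = 0.4512
e^(0.4512) = 1.570195
FV = $34,650.00 * 1.570195 = $54,407.27

$54,407.27


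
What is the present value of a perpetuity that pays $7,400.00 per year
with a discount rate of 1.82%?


Formula: PV = C / r
Substituting: PV = $7,400.00 / 0.0182
PV = $406,593.41

$406,593.41


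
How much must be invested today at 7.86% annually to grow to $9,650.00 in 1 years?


Formula: PV = FV / (1 + r)^n
Substituting: PV = $9,650.00 / (1 + 0.0786)^1
Discount factor: (1.0786)^1 = 1.0786
PV = $9,650.00 / 1.0786 = $8,946.78

$8,946.78


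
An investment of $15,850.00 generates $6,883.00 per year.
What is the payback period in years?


Formula: Payback = investment / annual cash flow
Substituting: Payback = $15,850.00 / $6,883.00
Payback = 2.3028 years

2.3028 years


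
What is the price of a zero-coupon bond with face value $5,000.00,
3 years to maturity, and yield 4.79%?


Formula: Price = FV / (1 + r)^n
Substituting: Price = $5,000.00 / (1 + 0.0479)^3
Discount factor: (1.0479)^3 = 1.150693
Price = $5,000.00 / 1.150693 = $4,345.21

$4,345.21


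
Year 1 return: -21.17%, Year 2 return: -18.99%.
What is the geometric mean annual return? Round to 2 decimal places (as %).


Formula: Geometric mean = ((1+r1)*(1+r2))^(1/2) - 1
Product: (1 + -0.2117) * (1 + -0.1899) = 0.7883 * 0.8101 = 0.638602
Square root: 0.638602^0.5 = 0.799126
Geometric mean = 0.799126 - 1 = -0.200874
As percentage: -20.09%

-20.09%


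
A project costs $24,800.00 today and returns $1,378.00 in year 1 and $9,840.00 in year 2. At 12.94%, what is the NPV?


Formula: NPV = C0 + C1/(1+r) + C2/(1+r)^2
Discount C1: $1,378.00 / (1 + 0.1294) = $1,220.12
Discount C2: $9,840.00 / (1 + 0.1294)^2 = $7,714.35
NPV = -$24,800.00 + $1,220.12 + $7,714.35 = -$15,865.53

-$15,865.53
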